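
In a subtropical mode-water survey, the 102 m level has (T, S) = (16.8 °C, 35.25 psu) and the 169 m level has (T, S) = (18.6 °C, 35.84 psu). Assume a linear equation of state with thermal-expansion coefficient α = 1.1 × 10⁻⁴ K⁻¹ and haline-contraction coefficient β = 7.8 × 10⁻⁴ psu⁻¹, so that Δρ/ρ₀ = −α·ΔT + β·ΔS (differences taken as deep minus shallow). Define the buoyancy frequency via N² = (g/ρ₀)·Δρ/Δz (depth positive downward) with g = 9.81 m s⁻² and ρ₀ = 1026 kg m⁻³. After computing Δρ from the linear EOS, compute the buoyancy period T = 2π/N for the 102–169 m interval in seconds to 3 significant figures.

ΔT = +1.8 K, ΔS = +0.59 psu (deep − shallow).
Δρ/ρ₀ = −αΔT + βΔS = -1.98 × 10⁻⁴ + 4.602 × 10⁻⁴ = 2.622 × 10⁻⁴, so Δρ ≈ 0.2690 kg m⁻³.
N² = (g/ρ₀)·Δρ/Δz = g·(Δρ/ρ₀)/Δz = 9.81 × 2.622 × 10⁻⁴ / 67 = 3.8391 × 10⁻⁵ s⁻².
N = √(3.8391 × 10⁻⁵) = 6.1960 × 10⁻³ rad s⁻¹ → T = 2π/N = 1.0141 × 10³ s ≈ 1.01 × 10³ s.

1.01 × 10³ s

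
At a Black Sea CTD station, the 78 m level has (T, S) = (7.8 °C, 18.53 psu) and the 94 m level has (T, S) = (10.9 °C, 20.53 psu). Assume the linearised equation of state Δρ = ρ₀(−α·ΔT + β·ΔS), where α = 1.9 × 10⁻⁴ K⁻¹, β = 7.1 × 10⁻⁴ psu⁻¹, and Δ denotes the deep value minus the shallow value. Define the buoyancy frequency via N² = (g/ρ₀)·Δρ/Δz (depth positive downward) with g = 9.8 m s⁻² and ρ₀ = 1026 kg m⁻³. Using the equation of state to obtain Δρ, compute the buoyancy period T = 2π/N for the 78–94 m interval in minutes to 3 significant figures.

4.64 min

ΔT = +3.1 K, ΔS = +2.00 psu (deep − shallow).
Δρ/ρ₀ = −αΔT + βΔS = -5.89 × 10⁻⁴ + 1.42 × 10⁻³ = 8.31 × 10⁻⁴, so Δρ ≈ 0.8526 kg m⁻³.
N² = (g/ρ₀)·Δρ/Δz = g·(Δρ/ρ₀)/Δz = 9.8 × 8.31 × 10⁻⁴ / 16 = 5.0899 × 10⁻⁴ s⁻².
N = √(5.0899 × 10⁻⁴) = 0.022561 rad s⁻¹ → T = 2π/N = 278.50 s = 4.6417 min ≈ 4.64 min.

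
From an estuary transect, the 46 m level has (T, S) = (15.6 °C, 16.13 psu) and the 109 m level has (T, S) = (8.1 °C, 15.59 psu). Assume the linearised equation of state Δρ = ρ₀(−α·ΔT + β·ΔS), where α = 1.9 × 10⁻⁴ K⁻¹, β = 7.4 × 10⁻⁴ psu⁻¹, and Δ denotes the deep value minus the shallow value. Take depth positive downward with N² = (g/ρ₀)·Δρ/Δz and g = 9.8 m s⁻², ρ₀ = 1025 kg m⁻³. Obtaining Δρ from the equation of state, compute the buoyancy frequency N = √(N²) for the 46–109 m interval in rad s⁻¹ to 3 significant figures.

ΔT = -7.5 K, ΔS = -0.54 psu (deep − shallow).
Δρ/ρ₀ = −αΔT + βΔS = 1.425 × 10⁻³ − 3.996 × 10⁻⁴ = 1.0254 × 10⁻³, so Δρ ≈ 1.051 kg m⁻³.
N² = (g/ρ₀)·Δρ/Δz = g·(Δρ/ρ₀)/Δz = 9.8 × 1.0254 × 10⁻³ / 63 = 1.5951 × 10⁻⁴ s⁻².
N = √(1.5951 × 10⁻⁴) = 0.012630 rad s⁻¹ ≈ 0.0126 rad s⁻¹.

0.0126 rad s⁻¹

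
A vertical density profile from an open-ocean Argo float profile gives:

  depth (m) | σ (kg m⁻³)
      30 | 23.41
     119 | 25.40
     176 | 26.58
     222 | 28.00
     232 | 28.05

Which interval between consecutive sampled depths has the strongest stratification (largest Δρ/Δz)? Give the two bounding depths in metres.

Compute the density gradient over each adjacent pair:
  30–119 m: Δρ/Δz = 1.99/89 = 0.022 kg m⁻⁴
  119–176 m: Δρ/Δz = 1.18/57 = 0.021 kg m⁻⁴
  176–222 m: Δρ/Δz = 1.42/46 = 0.031 kg m⁻⁴
  222–232 m: Δρ/Δz = 0.05/10 = 5.0 × 10⁻³ kg m⁻⁴
The largest gradient is in the 176–222 m interval — the pycnocline.

176–222 m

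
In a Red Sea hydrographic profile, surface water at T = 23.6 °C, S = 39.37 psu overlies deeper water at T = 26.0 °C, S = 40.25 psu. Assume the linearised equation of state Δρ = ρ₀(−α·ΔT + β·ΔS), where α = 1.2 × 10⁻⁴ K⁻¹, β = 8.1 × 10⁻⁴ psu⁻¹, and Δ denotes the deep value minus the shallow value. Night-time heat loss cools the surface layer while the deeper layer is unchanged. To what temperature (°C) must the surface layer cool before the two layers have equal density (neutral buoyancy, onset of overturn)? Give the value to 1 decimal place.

20.1 °C

Neutral buoyancy requires Δρ = 0, i.e. −α(T_deep − T_surf′) + β(S_deep − S_surf) = 0.
T_surf′ = T_deep − (β/α)·ΔS = 26.0 − (8.1 × 10⁻⁴/1.2 × 10⁻⁴)·(+0.88) = 20.060 °C.
Cooling required: 23.6 − (20.060) = 3.540 °C.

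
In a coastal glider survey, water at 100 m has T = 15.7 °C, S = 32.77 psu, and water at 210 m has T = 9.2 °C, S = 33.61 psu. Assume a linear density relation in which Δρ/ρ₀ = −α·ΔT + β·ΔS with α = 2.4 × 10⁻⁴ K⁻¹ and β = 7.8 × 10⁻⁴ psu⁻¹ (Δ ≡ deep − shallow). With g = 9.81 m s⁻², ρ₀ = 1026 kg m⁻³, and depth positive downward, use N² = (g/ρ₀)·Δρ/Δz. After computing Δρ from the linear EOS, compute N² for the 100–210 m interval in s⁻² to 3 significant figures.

ΔT = -6.5 K, ΔS = +0.84 psu (deep − shallow).
Δρ/ρ₀ = −αΔT + βΔS = 1.56 × 10⁻³ + 6.552 × 10⁻⁴ = 2.2152 × 10⁻³, so Δρ ≈ 2.273 kg m⁻³.
N² = (g/ρ₀)·Δρ/Δz = g·(Δρ/ρ₀)/Δz = 9.81 × 2.2152 × 10⁻³ / 110 = 1.9756 × 10⁻⁴ s⁻² ≈ 1.98 × 10⁻⁴ s⁻².

1.98 × 10⁻⁴ s⁻²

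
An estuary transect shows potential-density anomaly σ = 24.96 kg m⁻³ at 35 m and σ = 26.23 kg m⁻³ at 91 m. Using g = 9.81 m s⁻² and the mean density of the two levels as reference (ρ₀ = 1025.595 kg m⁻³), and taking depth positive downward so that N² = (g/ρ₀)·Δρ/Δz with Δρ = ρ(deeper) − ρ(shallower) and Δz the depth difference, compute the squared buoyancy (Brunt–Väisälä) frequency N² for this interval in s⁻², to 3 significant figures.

2.17 × 10⁻⁴ s⁻²

Δρ = 1026.23 − 1024.96 = 1.27 kg m⁻³ over Δz = 91 − 35 = 56 m.
N² = (9.81/1025.595) × (1.27/56) = 2.1692 × 10⁻⁴ s⁻² ≈ 2.17 × 10⁻⁴ s⁻².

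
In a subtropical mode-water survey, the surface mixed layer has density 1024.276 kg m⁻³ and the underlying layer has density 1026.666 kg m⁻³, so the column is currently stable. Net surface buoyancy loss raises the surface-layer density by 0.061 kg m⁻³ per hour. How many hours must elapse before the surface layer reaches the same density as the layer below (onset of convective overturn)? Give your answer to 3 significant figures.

39.2 hours

Density deficit of the surface layer: 1026.666 − 1024.276 = 2.39 kg m⁻³.
Required change = 2.39 / 0.061 = 39.2 hours.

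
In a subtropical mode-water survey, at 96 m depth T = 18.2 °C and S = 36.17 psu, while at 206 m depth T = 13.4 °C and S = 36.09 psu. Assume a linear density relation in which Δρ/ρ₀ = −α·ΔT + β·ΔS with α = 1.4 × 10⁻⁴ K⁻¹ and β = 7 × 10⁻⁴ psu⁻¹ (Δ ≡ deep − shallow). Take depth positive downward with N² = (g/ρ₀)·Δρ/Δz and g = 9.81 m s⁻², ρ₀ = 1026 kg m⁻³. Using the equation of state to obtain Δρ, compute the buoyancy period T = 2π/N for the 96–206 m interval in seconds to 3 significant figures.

ΔT = -4.8 K, ΔS = -0.08 psu (deep − shallow).
Δρ/ρ₀ = −αΔT + βΔS = 6.72 × 10⁻⁴ − 5.60 × 10⁻⁵ = 6.16 × 10⁻⁴, so Δρ ≈ 0.6320 kg m⁻³.
N² = (g/ρ₀)·Δρ/Δz = g·(Δρ/ρ₀)/Δz = 9.81 × 6.16 × 10⁻⁴ / 110 = 5.4936 × 10⁻⁵ s⁻².
N = √(5.4936 × 10⁻⁵) = 7.4119 × 10⁻³ rad s⁻¹ → T = 2π/N = 847.72 s ≈ 848 s.

848 s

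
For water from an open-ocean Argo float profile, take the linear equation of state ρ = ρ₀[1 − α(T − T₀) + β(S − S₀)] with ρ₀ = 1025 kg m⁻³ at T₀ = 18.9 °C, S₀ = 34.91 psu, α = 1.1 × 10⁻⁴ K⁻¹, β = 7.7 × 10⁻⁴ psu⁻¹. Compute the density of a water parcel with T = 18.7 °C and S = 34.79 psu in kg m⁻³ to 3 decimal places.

T − T₀ = -0.2 K, S − S₀ = -0.12 psu.
Bracket = 1 − α·(-0.2) + β·(-0.12) = 1 + (-7.04 × 10⁻⁵) = 0.9999296.
ρ = 1025 × 0.9999296 = 1024.928 kg m⁻³.

1024.928 kg m⁻³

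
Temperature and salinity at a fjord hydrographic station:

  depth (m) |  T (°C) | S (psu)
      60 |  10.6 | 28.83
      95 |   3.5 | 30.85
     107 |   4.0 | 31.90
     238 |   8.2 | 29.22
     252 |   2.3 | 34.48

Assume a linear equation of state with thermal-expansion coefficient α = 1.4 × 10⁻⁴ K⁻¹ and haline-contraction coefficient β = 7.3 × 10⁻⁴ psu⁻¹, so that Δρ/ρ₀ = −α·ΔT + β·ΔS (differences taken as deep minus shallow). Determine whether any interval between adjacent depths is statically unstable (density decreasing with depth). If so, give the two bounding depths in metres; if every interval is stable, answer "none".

Evaluate Δρ/ρ₀ = −αΔT + βΔS across each adjacent pair:
  60–95 m: −αΔT+βΔS = −(1.4 × 10⁻⁴)(-7.1)+(7.3 × 10⁻⁴)(+2.02) = 2.5 × 10⁻³ → stable
  95–107 m: −αΔT+βΔS = −(1.4 × 10⁻⁴)(+0.5)+(7.3 × 10⁻⁴)(+1.05) = 7.0 × 10⁻⁴ → stable
  107–238 m: −αΔT+βΔS = −(1.4 × 10⁻⁴)(+4.2)+(7.3 × 10⁻⁴)(-2.68) = -2.5 × 10⁻³ → UNSTABLE
  238–252 m: −αΔT+βΔS = −(1.4 × 10⁻⁴)(-5.9)+(7.3 × 10⁻⁴)(+5.26) = 4.7 × 10⁻³ → stable
The 107–238 m interval has Δρ < 0: lighter water underlies denser water.

107–238 m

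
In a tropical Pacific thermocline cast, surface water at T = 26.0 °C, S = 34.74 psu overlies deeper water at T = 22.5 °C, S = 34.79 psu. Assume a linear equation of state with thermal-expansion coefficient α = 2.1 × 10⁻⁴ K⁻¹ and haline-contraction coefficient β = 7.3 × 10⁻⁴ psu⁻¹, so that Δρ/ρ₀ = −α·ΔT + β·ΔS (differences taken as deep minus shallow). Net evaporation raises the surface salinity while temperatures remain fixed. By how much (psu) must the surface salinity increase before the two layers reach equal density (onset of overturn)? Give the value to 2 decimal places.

Neutral buoyancy requires −α(T_deep − T_surf) + β(S_deep − S_surf′) = 0.
S_surf′ = S_deep − (α/β)·ΔT = 34.79 − (2.1 × 10⁻⁴/7.3 × 10⁻⁴)·(-3.5) = 35.7968 psu.
Increase required: 35.7968 − 34.74 = 1.0568 psu.

1.06 psu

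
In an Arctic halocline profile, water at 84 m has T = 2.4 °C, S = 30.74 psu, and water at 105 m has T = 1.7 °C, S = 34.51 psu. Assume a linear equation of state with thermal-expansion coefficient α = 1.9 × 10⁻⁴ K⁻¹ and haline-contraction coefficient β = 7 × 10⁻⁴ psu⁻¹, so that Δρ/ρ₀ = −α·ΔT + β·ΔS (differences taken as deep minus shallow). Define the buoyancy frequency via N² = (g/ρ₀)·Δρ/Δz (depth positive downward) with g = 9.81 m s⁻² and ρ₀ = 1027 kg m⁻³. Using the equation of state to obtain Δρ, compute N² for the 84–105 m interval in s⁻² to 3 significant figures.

ΔT = -0.7 K, ΔS = +3.77 psu (deep − shallow).
Δρ/ρ₀ = −αΔT + βΔS = 1.33 × 10⁻⁴ + 2.639 × 10⁻³ = 2.772 × 10⁻³, so Δρ ≈ 2.847 kg m⁻³.
N² = (g/ρ₀)·Δρ/Δz = g·(Δρ/ρ₀)/Δz = 9.81 × 2.772 × 10⁻³ / 21 = 1.2949 × 10⁻³ s⁻² ≈ 1.29 × 10⁻³ s⁻².

1.29 × 10⁻³ s⁻²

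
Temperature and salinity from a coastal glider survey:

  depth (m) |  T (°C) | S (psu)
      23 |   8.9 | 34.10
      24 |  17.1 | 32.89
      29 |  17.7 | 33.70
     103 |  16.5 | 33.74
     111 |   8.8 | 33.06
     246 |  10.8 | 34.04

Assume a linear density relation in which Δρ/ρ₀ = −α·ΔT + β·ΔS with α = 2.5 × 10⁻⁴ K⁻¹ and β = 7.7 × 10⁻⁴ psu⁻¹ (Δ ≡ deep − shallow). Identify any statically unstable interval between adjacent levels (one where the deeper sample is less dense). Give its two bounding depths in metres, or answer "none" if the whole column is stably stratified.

23–24 m

Evaluate Δρ/ρ₀ = −αΔT + βΔS across each adjacent pair:
  23–24 m: −αΔT+βΔS = −(2.5 × 10⁻⁴)(+8.2)+(7.7 × 10⁻⁴)(-1.21) = -3.0 × 10⁻³ → UNSTABLE
  24–29 m: −αΔT+βΔS = −(2.5 × 10⁻⁴)(+0.6)+(7.7 × 10⁻⁴)(+0.81) = 4.7 × 10⁻⁴ → stable
  29–103 m: −αΔT+βΔS = −(2.5 × 10⁻⁴)(-1.2)+(7.7 × 10⁻⁴)(+0.04) = 3.3 × 10⁻⁴ → stable
  103–111 m: −αΔT+βΔS = −(2.5 × 10⁻⁴)(-7.7)+(7.7 × 10⁻⁴)(-0.68) = 1.4 × 10⁻³ → stable
  111–246 m: −αΔT+βΔS = −(2.5 × 10⁻⁴)(+2.0)+(7.7 × 10⁻⁴)(+0.98) = 2.5 × 10⁻⁴ → stable
The 23–24 m interval has Δρ < 0: lighter water underlies denser water.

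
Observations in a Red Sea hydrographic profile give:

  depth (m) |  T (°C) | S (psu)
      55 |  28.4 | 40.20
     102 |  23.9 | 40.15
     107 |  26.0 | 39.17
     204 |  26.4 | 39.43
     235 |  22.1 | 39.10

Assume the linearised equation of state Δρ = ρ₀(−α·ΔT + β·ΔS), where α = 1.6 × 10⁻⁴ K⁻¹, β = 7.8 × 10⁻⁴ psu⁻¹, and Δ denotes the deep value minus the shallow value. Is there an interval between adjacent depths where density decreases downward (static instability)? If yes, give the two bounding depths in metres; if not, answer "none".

Evaluate Δρ/ρ₀ = −αΔT + βΔS across each adjacent pair:
  55–102 m: −αΔT+βΔS = −(1.6 × 10⁻⁴)(-4.5)+(7.8 × 10⁻⁴)(-0.05) = 6.8 × 10⁻⁴ → stable
  102–107 m: −αΔT+βΔS = −(1.6 × 10⁻⁴)(+2.1)+(7.8 × 10⁻⁴)(-0.98) = -1.1 × 10⁻³ → UNSTABLE
  107–204 m: −αΔT+βΔS = −(1.6 × 10⁻⁴)(+0.4)+(7.8 × 10⁻⁴)(+0.26) = 1.4 × 10⁻⁴ → stable
  204–235 m: −αΔT+βΔS = −(1.6 × 10⁻⁴)(-4.3)+(7.8 × 10⁻⁴)(-0.33) = 4.3 × 10⁻⁴ → stable
The 102–107 m interval has Δρ < 0: lighter water underlies denser water.

102–107 m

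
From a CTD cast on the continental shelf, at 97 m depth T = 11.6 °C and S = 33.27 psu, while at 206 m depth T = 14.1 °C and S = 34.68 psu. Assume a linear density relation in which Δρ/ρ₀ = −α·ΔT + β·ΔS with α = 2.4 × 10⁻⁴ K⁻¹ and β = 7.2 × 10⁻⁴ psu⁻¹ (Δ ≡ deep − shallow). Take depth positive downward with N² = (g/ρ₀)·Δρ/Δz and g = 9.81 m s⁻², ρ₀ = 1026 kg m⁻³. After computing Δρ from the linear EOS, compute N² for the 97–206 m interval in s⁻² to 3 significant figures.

ΔT = +2.5 K, ΔS = +1.41 psu (deep − shallow).
Δρ/ρ₀ = −αΔT + βΔS = -6.00 × 10⁻⁴ + 1.0152 × 10⁻³ = 4.152 × 10⁻⁴, so Δρ ≈ 0.4260 kg m⁻³.
N² = (g/ρ₀)·Δρ/Δz = g·(Δρ/ρ₀)/Δz = 9.81 × 4.152 × 10⁻⁴ / 109 = 3.7368 × 10⁻⁵ s⁻² ≈ 3.74 × 10⁻⁵ s⁻².

3.74 × 10⁻⁵ s⁻²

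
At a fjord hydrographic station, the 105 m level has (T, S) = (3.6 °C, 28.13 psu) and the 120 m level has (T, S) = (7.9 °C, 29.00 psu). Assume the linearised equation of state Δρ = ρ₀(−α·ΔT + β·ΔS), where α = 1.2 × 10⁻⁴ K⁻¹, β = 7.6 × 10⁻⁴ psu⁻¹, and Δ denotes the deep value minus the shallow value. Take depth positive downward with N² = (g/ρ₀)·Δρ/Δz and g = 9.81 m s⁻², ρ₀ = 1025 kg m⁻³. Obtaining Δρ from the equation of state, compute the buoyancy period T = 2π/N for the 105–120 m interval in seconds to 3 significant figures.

ΔT = +4.3 K, ΔS = +0.87 psu (deep − shallow).
Δρ/ρ₀ = −αΔT + βΔS = -5.16 × 10⁻⁴ + 6.612 × 10⁻⁴ = 1.452 × 10⁻⁴, so Δρ ≈ 0.1488 kg m⁻³.
N² = (g/ρ₀)·Δρ/Δz = g·(Δρ/ρ₀)/Δz = 9.81 × 1.452 × 10⁻⁴ / 15 = 9.4961 × 10⁻⁵ s⁻².
N = √(9.4961 × 10⁻⁵) = 9.7448 × 10⁻³ rad s⁻¹ → T = 2π/N = 644.77 s ≈ 645 s.

645 s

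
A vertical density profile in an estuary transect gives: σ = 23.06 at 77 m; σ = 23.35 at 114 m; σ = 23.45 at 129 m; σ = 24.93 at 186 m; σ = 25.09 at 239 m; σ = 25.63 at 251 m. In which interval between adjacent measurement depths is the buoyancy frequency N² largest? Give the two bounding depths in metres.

239–251 m

Compute the density gradient over each adjacent pair:
  77–114 m: Δρ/Δz = 0.29/37 = 7.8 × 10⁻³ kg m⁻⁴
  114–129 m: Δρ/Δz = 0.10/15 = 6.7 × 10⁻³ kg m⁻⁴
  129–186 m: Δρ/Δz = 1.48/57 = 0.026 kg m⁻⁴
  186–239 m: Δρ/Δz = 0.16/53 = 3.0 × 10⁻³ kg m⁻⁴
  239–251 m: Δρ/Δz = 0.54/12 = 0.045 kg m⁻⁴
The largest gradient is in the 239–251 m interval — the pycnocline.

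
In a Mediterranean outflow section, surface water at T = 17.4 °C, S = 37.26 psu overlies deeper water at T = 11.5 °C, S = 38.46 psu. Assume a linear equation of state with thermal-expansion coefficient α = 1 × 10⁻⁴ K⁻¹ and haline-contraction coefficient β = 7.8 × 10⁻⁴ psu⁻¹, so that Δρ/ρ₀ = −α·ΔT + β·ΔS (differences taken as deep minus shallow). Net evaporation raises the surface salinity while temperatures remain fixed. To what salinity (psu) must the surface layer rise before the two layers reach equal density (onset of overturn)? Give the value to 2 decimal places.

Neutral buoyancy requires −α(T_deep − T_surf) + β(S_deep − S_surf′) = 0.
S_surf′ = S_deep − (α/β)·ΔT = 38.46 − (1 × 10⁻⁴/7.8 × 10⁻⁴)·(-5.9) = 39.2164 psu.
Increase required: 39.2164 − 37.26 = 1.9564 psu.

39.22 psu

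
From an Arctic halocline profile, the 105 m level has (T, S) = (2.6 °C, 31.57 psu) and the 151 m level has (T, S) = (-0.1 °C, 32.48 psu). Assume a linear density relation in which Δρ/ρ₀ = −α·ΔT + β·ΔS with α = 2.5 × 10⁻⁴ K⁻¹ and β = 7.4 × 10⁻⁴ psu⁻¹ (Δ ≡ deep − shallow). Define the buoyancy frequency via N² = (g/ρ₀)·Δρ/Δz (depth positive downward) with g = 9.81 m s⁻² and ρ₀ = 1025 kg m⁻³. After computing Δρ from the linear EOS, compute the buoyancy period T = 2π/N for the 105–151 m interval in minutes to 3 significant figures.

ΔT = -2.7 K, ΔS = +0.91 psu (deep − shallow).
Δρ/ρ₀ = −αΔT + βΔS = 6.75 × 10⁻⁴ + 6.734 × 10⁻⁴ = 1.3484 × 10⁻³, so Δρ ≈ 1.382 kg m⁻³.
N² = (g/ρ₀)·Δρ/Δz = g·(Δρ/ρ₀)/Δz = 9.81 × 1.3484 × 10⁻³ / 46 = 2.8756 × 10⁻⁴ s⁻².
N = √(2.8756 × 10⁻⁴) = 0.016958 rad s⁻¹ → T = 2π/N = 370.51 s = 6.1752 min ≈ 6.18 min.

6.18 min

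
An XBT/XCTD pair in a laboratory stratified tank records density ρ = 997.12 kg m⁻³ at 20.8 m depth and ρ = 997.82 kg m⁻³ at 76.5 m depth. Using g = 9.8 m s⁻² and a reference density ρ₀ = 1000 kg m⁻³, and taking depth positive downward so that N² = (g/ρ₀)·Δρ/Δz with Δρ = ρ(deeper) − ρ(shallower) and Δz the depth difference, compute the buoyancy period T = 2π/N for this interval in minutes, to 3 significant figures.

Δρ = 997.82 − 997.12 = 0.70 kg m⁻³ over Δz = 76.5 − 20.8 = 55.7 m.
N² = (9.8/1000) × (0.70/55.7) = 1.2316 × 10⁻⁴ s⁻².
N = √(1.2316 × 10⁻⁴) = 0.011098 rad s⁻¹, so T = 2π/N = 566.15 s = 9.4358 min ≈ 9.44 min.

9.44 min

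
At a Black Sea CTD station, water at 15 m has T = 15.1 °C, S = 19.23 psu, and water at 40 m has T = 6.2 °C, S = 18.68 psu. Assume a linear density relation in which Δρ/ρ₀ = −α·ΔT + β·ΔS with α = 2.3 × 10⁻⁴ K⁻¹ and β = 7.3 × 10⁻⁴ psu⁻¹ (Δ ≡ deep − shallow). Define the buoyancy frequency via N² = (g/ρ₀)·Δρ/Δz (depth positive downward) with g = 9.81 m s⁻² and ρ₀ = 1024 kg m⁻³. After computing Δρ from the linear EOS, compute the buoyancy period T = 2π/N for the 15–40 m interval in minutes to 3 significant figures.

ΔT = -8.9 K, ΔS = -0.55 psu (deep − shallow).
Δρ/ρ₀ = −αΔT + βΔS = 2.047 × 10⁻³ − 4.015 × 10⁻⁴ = 1.6455 × 10⁻³, so Δρ ≈ 1.685 kg m⁻³.
N² = (g/ρ₀)·Δρ/Δz = g·(Δρ/ρ₀)/Δz = 9.81 × 1.6455 × 10⁻³ / 25 = 6.4569 × 10⁻⁴ s⁻².
N = √(6.4569 × 10⁻⁴) = 0.025410 rad s⁻¹ → T = 2π/N = 247.27 s = 4.1212 min ≈ 4.12 min.

4.12 min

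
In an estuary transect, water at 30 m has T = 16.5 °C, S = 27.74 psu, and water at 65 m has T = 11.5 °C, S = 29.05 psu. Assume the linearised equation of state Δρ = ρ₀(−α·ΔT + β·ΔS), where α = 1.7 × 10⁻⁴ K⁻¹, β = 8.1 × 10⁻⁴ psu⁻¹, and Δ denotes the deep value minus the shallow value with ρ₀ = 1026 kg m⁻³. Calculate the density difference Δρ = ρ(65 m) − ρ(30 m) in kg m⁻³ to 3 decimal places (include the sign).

+1.961 kg m⁻³

ΔT = -5.0 K, ΔS = +1.31 psu (deep − shallow).
Δρ/ρ₀ = −(1.7 × 10⁻⁴)(-5.0) + (8.1 × 10⁻⁴)(+1.31) = 1.9111 × 10⁻³.
Δρ = 1026 × (1.9111 × 10⁻³) = +1.961 kg m⁻³.
Positive Δρ: denser below, stable.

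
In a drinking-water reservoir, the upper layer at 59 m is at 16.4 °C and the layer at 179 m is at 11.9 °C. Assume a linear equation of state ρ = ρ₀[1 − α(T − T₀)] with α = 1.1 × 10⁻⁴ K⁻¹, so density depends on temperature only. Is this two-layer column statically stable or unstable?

stable

ΔT = 11.9 − 16.4 = -4.5 K, so Δρ/ρ₀ = −αΔT = 4.95 × 10⁻⁴.
Δρ/ρ₀ > 0, so Δρ > 0: deeper water is denser → statically stable.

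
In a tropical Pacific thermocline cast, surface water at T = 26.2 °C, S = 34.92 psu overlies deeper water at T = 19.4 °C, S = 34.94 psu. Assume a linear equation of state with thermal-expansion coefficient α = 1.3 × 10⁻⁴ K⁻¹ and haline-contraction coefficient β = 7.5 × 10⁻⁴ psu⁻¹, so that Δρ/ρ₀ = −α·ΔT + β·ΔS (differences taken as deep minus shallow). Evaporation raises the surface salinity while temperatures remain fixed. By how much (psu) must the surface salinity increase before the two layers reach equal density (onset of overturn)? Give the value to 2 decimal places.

Neutral buoyancy requires −α(T_deep − T_surf) + β(S_deep − S_surf′) = 0.
S_surf′ = S_deep − (α/β)·ΔT = 34.94 − (1.3 × 10⁻⁴/7.5 × 10⁻⁴)·(-6.8) = 36.1187 psu.
Increase required: 36.1187 − 34.92 = 1.1987 psu.

1.20 psu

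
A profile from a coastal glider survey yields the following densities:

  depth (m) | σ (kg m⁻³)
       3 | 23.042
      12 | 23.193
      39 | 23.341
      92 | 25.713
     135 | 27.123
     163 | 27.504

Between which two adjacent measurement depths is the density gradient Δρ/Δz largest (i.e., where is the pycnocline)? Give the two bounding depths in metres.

39–92 m

Compute the density gradient over each adjacent pair:
  3–12 m: Δρ/Δz = 0.151/9 = 0.017 kg m⁻⁴
  12–39 m: Δρ/Δz = 0.148/27 = 5.5 × 10⁻³ kg m⁻⁴
  39–92 m: Δρ/Δz = 2.372/53 = 0.045 kg m⁻⁴
  92–135 m: Δρ/Δz = 1.410/43 = 0.033 kg m⁻⁴
  135–163 m: Δρ/Δz = 0.381/28 = 0.014 kg m⁻⁴
The largest gradient is in the 39–92 m interval — the pycnocline.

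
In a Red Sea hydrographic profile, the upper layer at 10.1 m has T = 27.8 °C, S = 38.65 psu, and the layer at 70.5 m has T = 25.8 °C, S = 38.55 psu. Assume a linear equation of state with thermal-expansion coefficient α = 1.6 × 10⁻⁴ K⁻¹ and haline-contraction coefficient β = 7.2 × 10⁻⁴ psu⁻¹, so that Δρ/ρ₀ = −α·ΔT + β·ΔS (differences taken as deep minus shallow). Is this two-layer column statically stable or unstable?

ΔT = 25.8 − 27.8 = -2.0 K and ΔS = 38.55 − 38.65 = -0.10 psu (deep − shallow).
−αΔT = 3.20 × 10⁻⁴; βΔS = -7.20 × 10⁻⁵; sum Δρ/ρ₀ = 2.48 × 10⁻⁴.
Δρ/ρ₀ > 0, so Δρ > 0: deeper water is denser → statically stable.

stable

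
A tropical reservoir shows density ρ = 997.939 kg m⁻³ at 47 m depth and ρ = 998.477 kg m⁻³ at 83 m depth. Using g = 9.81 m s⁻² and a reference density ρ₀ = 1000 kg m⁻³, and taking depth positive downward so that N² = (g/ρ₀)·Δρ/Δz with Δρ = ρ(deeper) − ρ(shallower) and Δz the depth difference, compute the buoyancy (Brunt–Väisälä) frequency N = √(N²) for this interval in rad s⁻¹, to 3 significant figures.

Δρ = 998.477 − 997.939 = 0.538 kg m⁻³ over Δz = 83 − 47 = 36 m.
N² = (9.81/1000) × (0.538/36) = 1.4661 × 10⁻⁴ s⁻².
N = √(1.4661 × 10⁻⁴) = 0.012108 rad s⁻¹ ≈ 0.0121 rad s⁻¹.

0.0121 rad s⁻¹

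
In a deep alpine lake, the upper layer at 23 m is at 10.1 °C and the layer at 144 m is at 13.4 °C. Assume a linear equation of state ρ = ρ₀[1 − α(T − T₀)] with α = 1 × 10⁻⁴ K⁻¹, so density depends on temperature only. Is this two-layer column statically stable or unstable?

ΔT = 13.4 − 10.1 = +3.3 K, so Δρ/ρ₀ = −αΔT = -3.30 × 10⁻⁴.
Δρ/ρ₀ < 0, so Δρ < 0: deeper water is lighter → statically unstable; the column would overturn.

unstable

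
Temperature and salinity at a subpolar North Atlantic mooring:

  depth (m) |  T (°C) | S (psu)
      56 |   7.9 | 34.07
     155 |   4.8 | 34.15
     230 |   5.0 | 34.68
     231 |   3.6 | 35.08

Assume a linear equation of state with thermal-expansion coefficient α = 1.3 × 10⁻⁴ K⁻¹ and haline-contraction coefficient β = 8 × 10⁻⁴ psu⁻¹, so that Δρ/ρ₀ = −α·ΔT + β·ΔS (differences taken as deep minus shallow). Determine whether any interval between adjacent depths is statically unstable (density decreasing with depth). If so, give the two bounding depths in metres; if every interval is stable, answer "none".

Evaluate Δρ/ρ₀ = −αΔT + βΔS across each adjacent pair:
  56–155 m: −αΔT+βΔS = −(1.3 × 10⁻⁴)(-3.1)+(8 × 10⁻⁴)(+0.08) = 4.7 × 10⁻⁴ → stable
  155–230 m: −αΔT+βΔS = −(1.3 × 10⁻⁴)(+0.2)+(8 × 10⁻⁴)(+0.53) = 4.0 × 10⁻⁴ → stable
  230–231 m: −αΔT+βΔS = −(1.3 × 10⁻⁴)(-1.4)+(8 × 10⁻⁴)(+0.40) = 5.0 × 10⁻⁴ → stable
Every interval has Δρ > 0: the column is stably stratified throughout.

none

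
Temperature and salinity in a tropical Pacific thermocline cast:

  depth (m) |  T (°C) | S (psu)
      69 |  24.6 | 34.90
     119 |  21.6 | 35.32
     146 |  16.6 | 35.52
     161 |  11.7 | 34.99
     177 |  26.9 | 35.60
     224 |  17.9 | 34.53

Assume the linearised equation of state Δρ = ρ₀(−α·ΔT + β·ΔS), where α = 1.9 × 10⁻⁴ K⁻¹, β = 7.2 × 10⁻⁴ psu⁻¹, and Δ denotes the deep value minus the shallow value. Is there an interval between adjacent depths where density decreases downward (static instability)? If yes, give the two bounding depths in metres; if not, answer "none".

Evaluate Δρ/ρ₀ = −αΔT + βΔS across each adjacent pair:
  69–119 m: −αΔT+βΔS = −(1.9 × 10⁻⁴)(-3.0)+(7.2 × 10⁻⁴)(+0.42) = 8.7 × 10⁻⁴ → stable
  119–146 m: −αΔT+βΔS = −(1.9 × 10⁻⁴)(-5.0)+(7.2 × 10⁻⁴)(+0.20) = 1.1 × 10⁻³ → stable
  146–161 m: −αΔT+βΔS = −(1.9 × 10⁻⁴)(-4.9)+(7.2 × 10⁻⁴)(-0.53) = 5.5 × 10⁻⁴ → stable
  161–177 m: −αΔT+βΔS = −(1.9 × 10⁻⁴)(+15.2)+(7.2 × 10⁻⁴)(+0.61) = -2.4 × 10⁻³ → UNSTABLE
  177–224 m: −αΔT+βΔS = −(1.9 × 10⁻⁴)(-9.0)+(7.2 × 10⁻⁴)(-1.07) = 9.4 × 10⁻⁴ → stable
The 161–177 m interval has Δρ < 0: lighter water underlies denser water.

161–177 m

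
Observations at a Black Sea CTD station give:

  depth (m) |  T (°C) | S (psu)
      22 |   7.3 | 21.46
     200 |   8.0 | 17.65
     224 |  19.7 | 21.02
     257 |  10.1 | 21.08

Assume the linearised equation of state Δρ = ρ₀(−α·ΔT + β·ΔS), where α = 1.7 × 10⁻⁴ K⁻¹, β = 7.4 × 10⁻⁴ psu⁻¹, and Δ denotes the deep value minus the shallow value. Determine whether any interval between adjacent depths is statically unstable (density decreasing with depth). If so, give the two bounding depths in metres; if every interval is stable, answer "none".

22–200 m

Evaluate Δρ/ρ₀ = −αΔT + βΔS across each adjacent pair:
  22–200 m: −αΔT+βΔS = −(1.7 × 10⁻⁴)(+0.7)+(7.4 × 10⁻⁴)(-3.81) = -2.9 × 10⁻³ → UNSTABLE
  200–224 m: −αΔT+βΔS = −(1.7 × 10⁻⁴)(+11.7)+(7.4 × 10⁻⁴)(+3.37) = 5.0 × 10⁻⁴ → stable
  224–257 m: −αΔT+βΔS = −(1.7 × 10⁻⁴)(-9.6)+(7.4 × 10⁻⁴)(+0.06) = 1.7 × 10⁻³ → stable
The 22–200 m interval has Δρ < 0: lighter water underlies denser water.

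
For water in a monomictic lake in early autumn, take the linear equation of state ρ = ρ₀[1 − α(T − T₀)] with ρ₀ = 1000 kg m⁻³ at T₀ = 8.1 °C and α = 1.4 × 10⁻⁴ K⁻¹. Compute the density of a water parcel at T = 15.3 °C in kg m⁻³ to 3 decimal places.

T − T₀ = +7.2 K.
Bracket = 1 − α·(+7.2) = 1 + (-1.008 × 10⁻³) = 0.9989920.
ρ = 1000 × 0.9989920 = 998.992 kg m⁻³.

998.992 kg m⁻³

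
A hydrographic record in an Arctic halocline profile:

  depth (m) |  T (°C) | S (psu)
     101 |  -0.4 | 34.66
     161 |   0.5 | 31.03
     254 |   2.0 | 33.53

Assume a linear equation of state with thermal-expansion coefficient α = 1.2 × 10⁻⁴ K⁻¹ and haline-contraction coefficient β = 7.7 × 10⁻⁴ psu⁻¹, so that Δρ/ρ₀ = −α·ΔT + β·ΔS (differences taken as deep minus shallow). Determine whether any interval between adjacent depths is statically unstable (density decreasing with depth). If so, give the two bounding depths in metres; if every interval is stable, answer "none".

101–161 m

Evaluate Δρ/ρ₀ = −αΔT + βΔS across each adjacent pair:
  101–161 m: −αΔT+βΔS = −(1.2 × 10⁻⁴)(+0.9)+(7.7 × 10⁻⁴)(-3.63) = -2.9 × 10⁻³ → UNSTABLE
  161–254 m: −αΔT+βΔS = −(1.2 × 10⁻⁴)(+1.5)+(7.7 × 10⁻⁴)(+2.50) = 1.7 × 10⁻³ → stable
The 101–161 m interval has Δρ < 0: lighter water underlies denser water.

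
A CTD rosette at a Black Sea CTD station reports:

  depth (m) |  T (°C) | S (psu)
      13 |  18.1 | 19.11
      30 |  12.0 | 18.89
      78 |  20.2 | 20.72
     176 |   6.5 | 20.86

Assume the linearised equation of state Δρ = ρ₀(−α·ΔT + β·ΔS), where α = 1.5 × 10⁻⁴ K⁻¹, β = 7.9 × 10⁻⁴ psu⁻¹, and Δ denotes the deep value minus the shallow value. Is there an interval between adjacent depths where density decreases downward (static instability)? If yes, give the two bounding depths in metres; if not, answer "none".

Evaluate Δρ/ρ₀ = −αΔT + βΔS across each adjacent pair:
  13–30 m: −αΔT+βΔS = −(1.5 × 10⁻⁴)(-6.1)+(7.9 × 10⁻⁴)(-0.22) = 7.4 × 10⁻⁴ → stable
  30–78 m: −αΔT+βΔS = −(1.5 × 10⁻⁴)(+8.2)+(7.9 × 10⁻⁴)(+1.83) = 2.2 × 10⁻⁴ → stable
  78–176 m: −αΔT+βΔS = −(1.5 × 10⁻⁴)(-13.7)+(7.9 × 10⁻⁴)(+0.14) = 2.2 × 10⁻³ → stable
Every interval has Δρ > 0: the column is stably stratified throughout.

none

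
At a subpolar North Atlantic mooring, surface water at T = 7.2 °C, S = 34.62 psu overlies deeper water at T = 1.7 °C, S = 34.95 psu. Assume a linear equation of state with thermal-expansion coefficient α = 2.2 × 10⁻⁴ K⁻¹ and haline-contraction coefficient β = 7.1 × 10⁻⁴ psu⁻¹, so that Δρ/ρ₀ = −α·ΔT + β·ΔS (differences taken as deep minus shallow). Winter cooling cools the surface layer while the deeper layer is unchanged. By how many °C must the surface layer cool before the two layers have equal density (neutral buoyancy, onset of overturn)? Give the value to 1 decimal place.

6.6 °C

Neutral buoyancy requires Δρ = 0, i.e. −α(T_deep − T_surf′) + β(S_deep − S_surf) = 0.
T_surf′ = T_deep − (β/α)·ΔS = 1.7 − (7.1 × 10⁻⁴/2.2 × 10⁻⁴)·(+0.33) = 0.635 °C.
Cooling required: 7.2 − (0.635) = 6.565 °C.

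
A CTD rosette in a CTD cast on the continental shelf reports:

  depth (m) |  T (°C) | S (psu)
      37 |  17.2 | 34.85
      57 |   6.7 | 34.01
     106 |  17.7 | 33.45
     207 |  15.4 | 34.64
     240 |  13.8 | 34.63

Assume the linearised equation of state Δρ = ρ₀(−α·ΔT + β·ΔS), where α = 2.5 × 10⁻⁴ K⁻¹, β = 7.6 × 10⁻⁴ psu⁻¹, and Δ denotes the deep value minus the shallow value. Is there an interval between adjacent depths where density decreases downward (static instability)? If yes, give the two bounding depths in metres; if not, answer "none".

Evaluate Δρ/ρ₀ = −αΔT + βΔS across each adjacent pair:
  37–57 m: −αΔT+βΔS = −(2.5 × 10⁻⁴)(-10.5)+(7.6 × 10⁻⁴)(-0.84) = 2.0 × 10⁻³ → stable
  57–106 m: −αΔT+βΔS = −(2.5 × 10⁻⁴)(+11.0)+(7.6 × 10⁻⁴)(-0.56) = -3.2 × 10⁻³ → UNSTABLE
  106–207 m: −αΔT+βΔS = −(2.5 × 10⁻⁴)(-2.3)+(7.6 × 10⁻⁴)(+1.19) = 1.5 × 10⁻³ → stable
  207–240 m: −αΔT+βΔS = −(2.5 × 10⁻⁴)(-1.6)+(7.6 × 10⁻⁴)(-0.01) = 3.9 × 10⁻⁴ → stable
The 57–106 m interval has Δρ < 0: lighter water underlies denser water.

57–106 m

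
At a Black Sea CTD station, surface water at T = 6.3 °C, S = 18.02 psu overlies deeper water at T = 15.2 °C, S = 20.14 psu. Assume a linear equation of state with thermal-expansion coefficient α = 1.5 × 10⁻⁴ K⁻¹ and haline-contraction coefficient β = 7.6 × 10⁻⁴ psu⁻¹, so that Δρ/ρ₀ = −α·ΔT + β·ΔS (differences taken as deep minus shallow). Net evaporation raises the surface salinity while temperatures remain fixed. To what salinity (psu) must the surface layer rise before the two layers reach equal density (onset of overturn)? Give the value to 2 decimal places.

Neutral buoyancy requires −α(T_deep − T_surf) + β(S_deep − S_surf′) = 0.
S_surf′ = S_deep − (α/β)·ΔT = 20.14 − (1.5 × 10⁻⁴/7.6 × 10⁻⁴)·(+8.9) = 18.3834 psu.
Increase required: 18.3834 − 18.02 = 0.3634 psu.

18.38 psu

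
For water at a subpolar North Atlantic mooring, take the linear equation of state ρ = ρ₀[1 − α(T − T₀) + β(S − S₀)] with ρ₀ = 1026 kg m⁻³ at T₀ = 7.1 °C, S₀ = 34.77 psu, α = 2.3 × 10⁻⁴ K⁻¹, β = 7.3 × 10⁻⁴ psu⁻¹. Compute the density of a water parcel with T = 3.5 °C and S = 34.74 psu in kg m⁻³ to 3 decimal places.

1026.827 kg m⁻³

T − T₀ = -3.6 K, S − S₀ = -0.03 psu.
Bracket = 1 − α·(-3.6) + β·(-0.03) = 1 + (8.061 × 10⁻⁴) = 1.0008061.
ρ = 1026 × 1.0008061 = 1026.827 kg m⁻³.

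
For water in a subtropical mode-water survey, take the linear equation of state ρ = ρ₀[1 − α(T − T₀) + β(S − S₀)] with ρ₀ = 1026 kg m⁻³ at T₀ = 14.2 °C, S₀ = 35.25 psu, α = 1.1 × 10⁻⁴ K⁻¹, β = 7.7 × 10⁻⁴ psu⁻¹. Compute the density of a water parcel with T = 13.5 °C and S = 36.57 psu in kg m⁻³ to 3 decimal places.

T − T₀ = -0.7 K, S − S₀ = +1.32 psu.
Bracket = 1 − α·(-0.7) + β·(+1.32) = 1 + (1.0934 × 10⁻³) = 1.0010934.
ρ = 1026 × 1.0010934 = 1027.122 kg m⁻³.

1027.122 kg m⁻³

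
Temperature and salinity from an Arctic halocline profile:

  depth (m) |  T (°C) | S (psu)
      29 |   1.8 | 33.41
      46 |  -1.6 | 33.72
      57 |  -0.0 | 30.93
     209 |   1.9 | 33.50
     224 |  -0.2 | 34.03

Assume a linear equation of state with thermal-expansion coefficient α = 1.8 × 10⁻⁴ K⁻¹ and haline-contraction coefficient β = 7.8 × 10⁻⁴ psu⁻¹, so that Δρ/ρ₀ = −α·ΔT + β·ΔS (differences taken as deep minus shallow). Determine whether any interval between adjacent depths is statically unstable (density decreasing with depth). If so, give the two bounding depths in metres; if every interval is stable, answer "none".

Evaluate Δρ/ρ₀ = −αΔT + βΔS across each adjacent pair:
  29–46 m: −αΔT+βΔS = −(1.8 × 10⁻⁴)(-3.4)+(7.8 × 10⁻⁴)(+0.31) = 8.5 × 10⁻⁴ → stable
  46–57 m: −αΔT+βΔS = −(1.8 × 10⁻⁴)(+1.6)+(7.8 × 10⁻⁴)(-2.79) = -2.5 × 10⁻³ → UNSTABLE
  57–209 m: −αΔT+βΔS = −(1.8 × 10⁻⁴)(+1.9)+(7.8 × 10⁻⁴)(+2.57) = 1.7 × 10⁻³ → stable
  209–224 m: −αΔT+βΔS = −(1.8 × 10⁻⁴)(-2.1)+(7.8 × 10⁻⁴)(+0.53) = 7.9 × 10⁻⁴ → stable
The 46–57 m interval has Δρ < 0: lighter water underlies denser water.

46–57 m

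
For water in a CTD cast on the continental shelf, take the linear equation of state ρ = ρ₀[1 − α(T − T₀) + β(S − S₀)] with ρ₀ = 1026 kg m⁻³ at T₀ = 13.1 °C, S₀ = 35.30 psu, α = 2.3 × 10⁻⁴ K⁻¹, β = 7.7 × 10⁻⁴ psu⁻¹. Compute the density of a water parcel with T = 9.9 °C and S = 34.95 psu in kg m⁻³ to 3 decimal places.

1026.479 kg m⁻³

T − T₀ = -3.2 K, S − S₀ = -0.35 psu.
Bracket = 1 − α·(-3.2) + β·(-0.35) = 1 + (4.665 × 10⁻⁴) = 1.0004665.
ρ = 1026 × 1.0004665 = 1026.479 kg m⁻³.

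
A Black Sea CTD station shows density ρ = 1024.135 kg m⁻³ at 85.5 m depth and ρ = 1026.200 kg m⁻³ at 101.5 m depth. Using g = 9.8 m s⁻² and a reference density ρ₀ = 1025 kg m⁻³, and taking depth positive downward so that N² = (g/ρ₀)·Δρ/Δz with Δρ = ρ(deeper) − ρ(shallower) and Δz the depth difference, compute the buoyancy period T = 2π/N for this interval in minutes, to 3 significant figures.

2.98 min

Δρ = 1026.200 − 1024.135 = 2.065 kg m⁻³ over Δz = 101.5 − 85.5 = 16 m.
N² = (9.8/1025) × (2.065/16) = 1.2340 × 10⁻³ s⁻².
N = √(1.2340 × 10⁻³) = 0.035128 rad s⁻¹, so T = 2π/N = 178.87 s = 2.9812 min ≈ 2.98 min.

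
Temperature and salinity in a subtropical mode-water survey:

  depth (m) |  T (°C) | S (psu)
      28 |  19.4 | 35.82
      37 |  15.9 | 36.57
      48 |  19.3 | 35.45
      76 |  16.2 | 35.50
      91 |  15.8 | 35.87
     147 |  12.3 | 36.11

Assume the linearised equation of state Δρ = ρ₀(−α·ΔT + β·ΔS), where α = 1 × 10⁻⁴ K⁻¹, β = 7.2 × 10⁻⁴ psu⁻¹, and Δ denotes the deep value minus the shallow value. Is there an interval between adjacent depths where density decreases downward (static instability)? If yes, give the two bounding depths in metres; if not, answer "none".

Evaluate Δρ/ρ₀ = −αΔT + βΔS across each adjacent pair:
  28–37 m: −αΔT+βΔS = −(1 × 10⁻⁴)(-3.5)+(7.2 × 10⁻⁴)(+0.75) = 8.9 × 10⁻⁴ → stable
  37–48 m: −αΔT+βΔS = −(1 × 10⁻⁴)(+3.4)+(7.2 × 10⁻⁴)(-1.12) = -1.1 × 10⁻³ → UNSTABLE
  48–76 m: −αΔT+βΔS = −(1 × 10⁻⁴)(-3.1)+(7.2 × 10⁻⁴)(+0.05) = 3.5 × 10⁻⁴ → stable
  76–91 m: −αΔT+βΔS = −(1 × 10⁻⁴)(-0.4)+(7.2 × 10⁻⁴)(+0.37) = 3.1 × 10⁻⁴ → stable
  91–147 m: −αΔT+βΔS = −(1 × 10⁻⁴)(-3.5)+(7.2 × 10⁻⁴)(+0.24) = 5.2 × 10⁻⁴ → stable
The 37–48 m interval has Δρ < 0: lighter water underlies denser water.

37–48 m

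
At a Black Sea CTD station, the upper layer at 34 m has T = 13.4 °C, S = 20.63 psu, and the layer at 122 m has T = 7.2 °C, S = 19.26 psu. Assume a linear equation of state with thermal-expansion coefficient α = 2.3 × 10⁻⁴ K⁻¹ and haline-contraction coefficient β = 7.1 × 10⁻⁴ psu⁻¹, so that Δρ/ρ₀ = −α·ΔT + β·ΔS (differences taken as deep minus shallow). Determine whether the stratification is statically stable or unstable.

stable

ΔT = 7.2 − 13.4 = -6.2 K and ΔS = 19.26 − 20.63 = -1.37 psu (deep − shallow).
−αΔT = 1.426 × 10⁻³; βΔS = -9.727 × 10⁻⁴; sum Δρ/ρ₀ = 4.533 × 10⁻⁴.
Δρ/ρ₀ > 0, so Δρ > 0: deeper water is denser → statically stable.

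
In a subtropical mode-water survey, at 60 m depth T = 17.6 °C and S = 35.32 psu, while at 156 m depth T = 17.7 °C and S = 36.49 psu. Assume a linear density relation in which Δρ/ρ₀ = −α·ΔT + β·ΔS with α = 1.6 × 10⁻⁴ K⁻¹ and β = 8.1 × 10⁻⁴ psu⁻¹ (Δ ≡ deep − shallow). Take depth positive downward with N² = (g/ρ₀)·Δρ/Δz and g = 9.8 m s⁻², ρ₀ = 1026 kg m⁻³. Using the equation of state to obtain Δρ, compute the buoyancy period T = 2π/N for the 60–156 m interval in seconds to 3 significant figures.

ΔT = +0.1 K, ΔS = +1.17 psu (deep − shallow).
Δρ/ρ₀ = −αΔT + βΔS = -1.60 × 10⁻⁵ + 9.477 × 10⁻⁴ = 9.317 × 10⁻⁴, so Δρ ≈ 0.9559 kg m⁻³.
N² = (g/ρ₀)·Δρ/Δz = g·(Δρ/ρ₀)/Δz = 9.8 × 9.317 × 10⁻⁴ / 96 = 9.5111 × 10⁻⁵ s⁻².
N = √(9.5111 × 10⁻⁵) = 9.7525 × 10⁻³ rad s⁻¹ → T = 2π/N = 644.26 s ≈ 644 s.

644 s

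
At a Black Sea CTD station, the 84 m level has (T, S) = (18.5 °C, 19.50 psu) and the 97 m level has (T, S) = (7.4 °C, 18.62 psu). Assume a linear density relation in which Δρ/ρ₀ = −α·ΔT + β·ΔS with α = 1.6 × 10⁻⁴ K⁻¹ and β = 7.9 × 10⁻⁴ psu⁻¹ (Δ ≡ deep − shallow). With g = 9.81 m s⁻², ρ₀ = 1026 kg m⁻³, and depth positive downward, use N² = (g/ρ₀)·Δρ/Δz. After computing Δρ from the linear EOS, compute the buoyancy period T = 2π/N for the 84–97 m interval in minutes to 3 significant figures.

ΔT = -11.1 K, ΔS = -0.88 psu (deep − shallow).
Δρ/ρ₀ = −αΔT + βΔS = 1.776 × 10⁻³ − 6.952 × 10⁻⁴ = 1.0808 × 10⁻³, so Δρ ≈ 1.109 kg m⁻³.
N² = (g/ρ₀)·Δρ/Δz = g·(Δρ/ρ₀)/Δz = 9.81 × 1.0808 × 10⁻³ / 13 = 8.1559 × 10⁻⁴ s⁻².
N = √(8.1559 × 10⁻⁴) = 0.028559 rad s⁻¹ → T = 2π/N = 220.01 s = 3.6668 min ≈ 3.67 min.

3.67 min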